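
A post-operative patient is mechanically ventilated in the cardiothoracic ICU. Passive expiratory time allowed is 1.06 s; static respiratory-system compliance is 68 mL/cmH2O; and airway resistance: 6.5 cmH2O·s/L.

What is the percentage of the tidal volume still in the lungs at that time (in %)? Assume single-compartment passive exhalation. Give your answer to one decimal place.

9.1

τ = R × C = 6.5 × 68 mL/cmH2O = 6.5 × 0.068 L/cmH2O = 0.442 s.
Passive exhalation: V(t)/V₀ = e^(−t/τ) = e^(−1.06/0.442) = 0.09088.
Fraction remaining = 0.09088 → 9.088%.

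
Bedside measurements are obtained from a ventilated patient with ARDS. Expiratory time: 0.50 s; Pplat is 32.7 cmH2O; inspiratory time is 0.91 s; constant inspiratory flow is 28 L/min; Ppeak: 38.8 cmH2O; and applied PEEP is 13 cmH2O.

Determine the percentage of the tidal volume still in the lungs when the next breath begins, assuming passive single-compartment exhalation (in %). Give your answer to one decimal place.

17.0

Flow: 28 L/min ÷ 60 = 0.4667 L/s.
Vt = flow × Ti = 0.4667 L/s × 0.91 s × 1000 mL/L = 424.7 mL.
R = (PIP − Pplat)/V̇ = (38.8 − 32.7) / 0.4667 = 6.1/0.4667 = 13.07 cmH2O·s/L.
C = Vt/(Pplat − PEEP) = 424.7 / (32.7 − 13) = 424.7/19.7 = 21.558 mL/cmH2O.
τ = R × C = 13.07 × 0.02156 L/cmH2O = 0.2818 s.
Fraction remaining at end-expiration = e^(−Te/τ) = e^(−0.50/0.2818) = 0.1696 → 16.96%.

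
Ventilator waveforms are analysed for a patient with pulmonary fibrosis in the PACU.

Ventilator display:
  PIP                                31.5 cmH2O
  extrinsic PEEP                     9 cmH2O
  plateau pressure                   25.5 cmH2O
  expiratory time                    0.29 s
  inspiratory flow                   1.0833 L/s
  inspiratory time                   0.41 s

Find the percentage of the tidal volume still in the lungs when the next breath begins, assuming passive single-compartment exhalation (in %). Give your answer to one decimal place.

Vt = flow × Ti = 1.0833 L/s × 0.41 s × 1000 mL/L = 444.15 mL.
R = (PIP − Pplat)/V̇ = (31.5 − 25.5) / 1.0833 = 6.0/1.0833 = 5.539 cmH2O·s/L.
C = Vt/(Pplat − PEEP) = 444.15 / (25.5 − 9) = 444.15/16.5 = 26.918 mL/cmH2O.
τ = R × C = 5.539 × 0.02692 L/cmH2O = 0.1491 s.
Fraction remaining at end-expiration = e^(−Te/τ) = e^(−0.29/0.1491) = 0.143 → 14.3%.

14.3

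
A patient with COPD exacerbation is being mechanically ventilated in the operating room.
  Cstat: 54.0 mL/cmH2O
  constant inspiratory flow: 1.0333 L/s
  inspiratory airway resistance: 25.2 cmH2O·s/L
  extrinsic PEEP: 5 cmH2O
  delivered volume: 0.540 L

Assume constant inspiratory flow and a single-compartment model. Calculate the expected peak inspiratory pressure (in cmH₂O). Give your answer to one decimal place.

Equation of motion (constant flow): PIP = Vt/C + R·V̇ + PEEP.
PIP = 540/54.0 + 25.2×1.0333 + 5 = 10.0 + 26.039 + 5 = 41.039 cmH2O.

41.0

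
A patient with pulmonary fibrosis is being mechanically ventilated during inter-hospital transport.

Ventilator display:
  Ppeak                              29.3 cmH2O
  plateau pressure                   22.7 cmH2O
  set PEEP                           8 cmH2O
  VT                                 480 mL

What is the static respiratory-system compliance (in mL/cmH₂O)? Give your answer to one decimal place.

32.7

Cstat = Vt / (Pplat − PEEP) = 480 / (22.7 − 8) = 480 / 14.7 = 32.653 mL/cmH2O.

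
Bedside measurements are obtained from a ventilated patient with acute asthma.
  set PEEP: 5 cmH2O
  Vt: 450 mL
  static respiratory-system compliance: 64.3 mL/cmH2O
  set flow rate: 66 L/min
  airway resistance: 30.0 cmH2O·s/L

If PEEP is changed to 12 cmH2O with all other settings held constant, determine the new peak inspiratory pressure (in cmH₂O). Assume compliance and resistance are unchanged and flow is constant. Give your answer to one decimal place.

52.0

Flow: 66 L/min ÷ 60 = 1.1 L/s.
PIP = Vt/C + R·V̇ + PEEP (constant-flow equation of motion).
Only the baseline term changes: ΔPIP = ΔPEEP = 12 − 5 = 7.0 cmH2O.
Original PIP = 450/64.3 + 30.0×1.1 + 5 = 44.998 cmH2O; new PIP = 44.998 + (7.0) = 51.998 cmH2O.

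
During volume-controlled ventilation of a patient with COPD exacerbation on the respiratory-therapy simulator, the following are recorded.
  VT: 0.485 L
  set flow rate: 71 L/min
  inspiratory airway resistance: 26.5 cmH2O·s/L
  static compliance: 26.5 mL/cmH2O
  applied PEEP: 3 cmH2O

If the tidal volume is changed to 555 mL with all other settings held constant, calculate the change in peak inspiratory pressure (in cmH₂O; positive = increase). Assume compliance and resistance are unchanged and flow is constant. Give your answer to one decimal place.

2.6

PIP = Vt/C + R·V̇ + PEEP (constant-flow equation of motion).
Only the elastic term changes: ΔPIP = ΔVt / C = (555 − 485) / 26.5 = 2.642 cmH2O.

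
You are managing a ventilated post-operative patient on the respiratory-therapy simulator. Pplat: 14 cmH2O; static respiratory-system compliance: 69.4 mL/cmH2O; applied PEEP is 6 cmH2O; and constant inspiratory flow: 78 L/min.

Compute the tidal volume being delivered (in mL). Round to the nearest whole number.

Vt = Cstat × (Pplat − PEEP) = 69.4 × (14 − 6) = 69.4 × 8.0 = 555.2 mL.

555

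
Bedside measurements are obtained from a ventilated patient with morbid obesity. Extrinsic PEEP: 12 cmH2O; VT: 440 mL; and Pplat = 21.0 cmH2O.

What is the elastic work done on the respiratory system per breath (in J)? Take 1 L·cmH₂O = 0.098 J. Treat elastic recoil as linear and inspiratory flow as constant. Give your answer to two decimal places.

0.19

Elastic work ≈ ½ × (Pplat − PEEP) × Vt = 0.5 × (21.0 − 12) × 0.440 L = 0.5 × 9.0 × 0.440 = 1.98 L·cmH2O.
× 0.098 J/(L·cmH2O) → 0.194 J.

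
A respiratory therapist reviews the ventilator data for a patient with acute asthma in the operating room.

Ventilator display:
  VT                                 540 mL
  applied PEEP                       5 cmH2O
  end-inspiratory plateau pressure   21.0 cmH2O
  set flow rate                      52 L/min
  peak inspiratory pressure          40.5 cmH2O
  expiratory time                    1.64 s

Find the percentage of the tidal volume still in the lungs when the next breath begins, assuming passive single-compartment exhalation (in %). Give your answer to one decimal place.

Flow: 52 L/min ÷ 60 = 0.8667 L/s.
R = (PIP − Pplat)/V̇ = (40.5 − 21.0) / 0.8667 = 19.5/0.8667 = 22.499 cmH2O·s/L.
C = Vt/(Pplat − PEEP) = 540.0 / (21.0 − 5) = 540.0/16.0 = 33.75 mL/cmH2O.
τ = R × C = 22.499 × 0.03375 L/cmH2O = 0.7593 s.
Fraction remaining at end-expiration = e^(−Te/τ) = e^(−1.64/0.7593) = 0.1153 → 11.53%.

11.5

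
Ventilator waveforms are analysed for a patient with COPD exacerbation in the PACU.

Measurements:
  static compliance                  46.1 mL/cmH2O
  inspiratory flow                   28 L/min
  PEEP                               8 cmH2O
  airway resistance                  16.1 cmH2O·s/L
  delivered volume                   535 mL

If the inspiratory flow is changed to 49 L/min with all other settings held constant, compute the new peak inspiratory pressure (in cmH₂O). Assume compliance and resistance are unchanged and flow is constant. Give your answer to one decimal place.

Flow: 28 L/min ÷ 60 = 0.4667 L/s.
New flow: 49 L/min ÷ 60 = 0.8167 L/s.
PIP = Vt/C + R·V̇ + PEEP (constant-flow equation of motion).
Only the resistive term changes: ΔPIP = R × ΔV̇ = 16.1 × (0.8167 − 0.4667) = 16.1 × 0.35 = 5.635 cmH2O.
Original PIP = 535/46.1 + 16.1×0.4667 + 8 = 27.119 cmH2O; new PIP = 27.119 + (5.635) = 32.754 cmH2O.

32.8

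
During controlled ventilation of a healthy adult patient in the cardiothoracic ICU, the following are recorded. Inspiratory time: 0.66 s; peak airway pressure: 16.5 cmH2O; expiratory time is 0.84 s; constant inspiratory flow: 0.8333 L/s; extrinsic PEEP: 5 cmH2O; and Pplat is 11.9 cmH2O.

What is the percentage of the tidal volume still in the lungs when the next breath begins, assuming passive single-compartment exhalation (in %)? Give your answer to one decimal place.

14.8

Vt = flow × Ti = 0.8333 L/s × 0.66 s × 1000 mL/L = 549.98 mL.
R = (PIP − Pplat)/V̇ = (16.5 − 11.9) / 0.8333 = 4.6/0.8333 = 5.52 cmH2O·s/L.
C = Vt/(Pplat − PEEP) = 549.98 / (11.9 − 5) = 549.98/6.9 = 79.707 mL/cmH2O.
τ = R × C = 5.52 × 0.07971 L/cmH2O = 0.44 s.
Fraction remaining at end-expiration = e^(−Te/τ) = e^(−0.84/0.44) = 0.1482 → 14.82%.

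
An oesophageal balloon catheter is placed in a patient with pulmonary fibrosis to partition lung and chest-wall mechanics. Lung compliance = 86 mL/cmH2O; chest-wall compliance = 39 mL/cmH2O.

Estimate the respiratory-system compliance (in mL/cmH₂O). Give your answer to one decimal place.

26.8

Lung and chest wall are elastances in series: 1/Crs = 1/CL + 1/Ccw.
1/Crs = 1/86 + 1/39 = 0.03727.
Crs = 26.831 mL/cmH2O.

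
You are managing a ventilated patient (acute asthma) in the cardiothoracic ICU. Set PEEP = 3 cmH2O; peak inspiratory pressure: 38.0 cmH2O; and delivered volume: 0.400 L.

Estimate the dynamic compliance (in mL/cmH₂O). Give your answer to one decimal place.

Dynamic compliance = Vt / (PIP − PEEP) = 400 / (38.0 − 3) = 400 / 35.0 = 11.429 mL/cmH2O.

11.4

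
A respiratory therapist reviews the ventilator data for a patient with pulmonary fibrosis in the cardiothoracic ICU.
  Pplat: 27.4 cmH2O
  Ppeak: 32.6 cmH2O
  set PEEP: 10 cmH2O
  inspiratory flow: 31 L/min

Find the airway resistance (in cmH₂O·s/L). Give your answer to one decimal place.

10.1

Flow: 31 L/min ÷ 60 = 0.5167 L/s.
Raw = (PIP − Pplat) / flow = (32.6 − 27.4) / 0.5167 = 5.2 / 0.5167 = 10.064 cmH2O·s/L.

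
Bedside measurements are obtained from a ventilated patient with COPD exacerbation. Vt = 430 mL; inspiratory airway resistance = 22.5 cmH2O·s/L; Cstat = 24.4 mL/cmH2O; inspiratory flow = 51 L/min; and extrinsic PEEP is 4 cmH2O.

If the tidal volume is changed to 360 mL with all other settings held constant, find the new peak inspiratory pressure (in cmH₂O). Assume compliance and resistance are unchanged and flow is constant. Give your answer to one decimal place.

Flow: 51 L/min ÷ 60 = 0.85 L/s.
PIP = Vt/C + R·V̇ + PEEP (constant-flow equation of motion).
Only the elastic term changes: ΔPIP = ΔVt / C = (360 − 430) / 24.4 = -2.869 cmH2O.
Original PIP = 430/24.4 + 22.5×0.85 + 4 = 40.748 cmH2O; new PIP = 40.748 + (-2.869) = 37.879 cmH2O.

37.9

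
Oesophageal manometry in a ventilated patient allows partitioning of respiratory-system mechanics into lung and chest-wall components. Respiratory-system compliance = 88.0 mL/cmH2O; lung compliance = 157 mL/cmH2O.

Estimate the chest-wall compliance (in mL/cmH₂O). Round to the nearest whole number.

200

1/Ccw = 1/Crs − 1/CL.
1/Ccw = 1/88.0 − 1/157 = 0.004994.
Ccw = 200.24 mL/cmH2O.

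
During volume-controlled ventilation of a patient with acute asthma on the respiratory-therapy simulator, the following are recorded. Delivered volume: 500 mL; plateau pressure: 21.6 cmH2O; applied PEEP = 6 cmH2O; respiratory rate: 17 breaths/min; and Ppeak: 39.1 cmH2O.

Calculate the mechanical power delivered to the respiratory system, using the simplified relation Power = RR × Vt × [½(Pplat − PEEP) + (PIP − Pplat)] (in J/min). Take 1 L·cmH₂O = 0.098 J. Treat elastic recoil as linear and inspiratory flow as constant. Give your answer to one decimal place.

Per-breath work = Vt × [½(Pplat−PEEP) + (PIP−Pplat)] = 0.500 × [0.5×15.6 + 17.5] = 0.500 × 25.3 = 12.65 L·cmH2O.
Power = 17 × 12.65 = 215.05 L·cmH2O/min.
× 0.098 J/(L·cmH2O) → 21.075 J/min.

21.1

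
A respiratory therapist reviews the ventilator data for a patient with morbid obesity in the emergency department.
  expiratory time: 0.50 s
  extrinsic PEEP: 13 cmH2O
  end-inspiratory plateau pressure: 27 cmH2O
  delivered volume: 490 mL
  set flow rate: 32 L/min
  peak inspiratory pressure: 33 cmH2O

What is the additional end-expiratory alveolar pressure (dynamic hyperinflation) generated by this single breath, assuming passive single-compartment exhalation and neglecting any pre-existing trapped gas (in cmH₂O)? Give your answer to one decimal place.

3.9

Flow: 32 L/min ÷ 60 = 0.5333 L/s.
R = (PIP − Pplat)/V̇ = (33 − 27) / 0.5333 = 6.0/0.5333 = 11.251 cmH2O·s/L.
C = Vt/(Pplat − PEEP) = 490.0 / (27 − 13) = 490.0/14.0 = 35.0 mL/cmH2O.
τ = R × C = 11.251 × 0.035 L/cmH2O = 0.3938 s.
Fraction remaining = e^(−Te/τ) = e^(−0.50/0.3938) = 0.2809; trapped volume = 490.0 × 0.2809 = 137.64 mL.
Additional alveolar pressure from trapping ≈ V_trapped / C = 137.64 / 35.0 = 3.933 cmH2O.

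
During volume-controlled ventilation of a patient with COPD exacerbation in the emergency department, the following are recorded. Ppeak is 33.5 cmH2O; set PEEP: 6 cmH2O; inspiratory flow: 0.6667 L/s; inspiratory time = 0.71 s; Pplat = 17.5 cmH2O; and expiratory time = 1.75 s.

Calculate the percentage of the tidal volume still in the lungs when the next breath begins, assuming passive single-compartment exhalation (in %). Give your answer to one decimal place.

17.0

Vt = flow × Ti = 0.6667 L/s × 0.71 s × 1000 mL/L = 473.36 mL.
R = (PIP − Pplat)/V̇ = (33.5 − 17.5) / 0.6667 = 16.0/0.6667 = 23.999 cmH2O·s/L.
C = Vt/(Pplat − PEEP) = 473.36 / (17.5 − 6) = 473.36/11.5 = 41.162 mL/cmH2O.
τ = R × C = 23.999 × 0.04116 L/cmH2O = 0.9878 s.
Fraction remaining at end-expiration = e^(−Te/τ) = e^(−1.75/0.9878) = 0.1701 → 17.01%.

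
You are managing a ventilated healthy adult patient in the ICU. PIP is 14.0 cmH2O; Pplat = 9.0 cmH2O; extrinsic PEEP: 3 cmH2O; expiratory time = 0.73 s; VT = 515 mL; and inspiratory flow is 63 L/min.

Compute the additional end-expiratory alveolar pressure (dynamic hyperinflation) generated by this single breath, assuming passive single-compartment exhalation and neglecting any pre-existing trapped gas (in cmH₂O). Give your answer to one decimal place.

1.0

Flow: 63 L/min ÷ 60 = 1.05 L/s.
R = (PIP − Pplat)/V̇ = (14.0 − 9.0) / 1.05 = 5.0/1.05 = 4.762 cmH2O·s/L.
C = Vt/(Pplat − PEEP) = 515.0 / (9.0 − 3) = 515.0/6.0 = 85.833 mL/cmH2O.
τ = R × C = 4.762 × 0.08583 L/cmH2O = 0.4087 s.
Fraction remaining = e^(−Te/τ) = e^(−0.73/0.4087) = 0.1676; trapped volume = 515.0 × 0.1676 = 86.314 mL.
Additional alveolar pressure from trapping ≈ V_trapped / C = 86.314 / 85.833 = 1.006 cmH2O.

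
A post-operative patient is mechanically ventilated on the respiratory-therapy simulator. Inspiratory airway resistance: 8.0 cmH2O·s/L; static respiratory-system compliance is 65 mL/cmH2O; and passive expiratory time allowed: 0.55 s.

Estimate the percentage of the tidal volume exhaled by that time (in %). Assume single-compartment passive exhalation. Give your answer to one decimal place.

τ = R × C = 8.0 × 65 mL/cmH2O = 8.0 × 0.065 L/cmH2O = 0.52 s.
Passive exhalation: V(t)/V₀ = e^(−t/τ) = e^(−0.55/0.52) = 0.3473.
Fraction exhaled = 1 − 0.3473 = 0.6527 → 65.27%.

65.3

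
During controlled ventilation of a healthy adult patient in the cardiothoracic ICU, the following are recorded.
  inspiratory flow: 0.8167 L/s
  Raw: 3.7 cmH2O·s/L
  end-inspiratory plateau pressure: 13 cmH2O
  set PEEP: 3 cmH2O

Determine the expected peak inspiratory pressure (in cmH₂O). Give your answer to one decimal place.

16.0

PIP = Pplat + Raw × flow = 13 + 3.7 × 0.8167 = 13 + 3.022 = 16.022 cmH2O.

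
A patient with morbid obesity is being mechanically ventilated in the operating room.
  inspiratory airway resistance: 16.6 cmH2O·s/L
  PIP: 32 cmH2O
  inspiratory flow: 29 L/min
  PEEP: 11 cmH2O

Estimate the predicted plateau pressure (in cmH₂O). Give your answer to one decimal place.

Flow: 29 L/min ÷ 60 = 0.4833 L/s.
Pplat = PIP − Raw × flow = 32 − 16.6 × 0.4833 = 32 − 8.023 = 23.977 cmH2O.

24.0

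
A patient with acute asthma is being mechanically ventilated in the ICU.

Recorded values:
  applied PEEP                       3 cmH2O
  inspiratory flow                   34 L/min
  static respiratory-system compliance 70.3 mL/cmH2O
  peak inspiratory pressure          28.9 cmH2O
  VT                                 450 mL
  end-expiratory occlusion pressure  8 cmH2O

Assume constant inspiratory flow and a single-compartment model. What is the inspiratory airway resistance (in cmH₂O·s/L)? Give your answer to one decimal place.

25.6

Flow: 34 L/min ÷ 60 = 0.5667 L/s.
Total PEEP = 8 cmH2O (set 3 + intrinsic 5); this is the baseline alveolar pressure.
Equation of motion (constant flow): PIP = Vt/C + R·V̇ + PEEP.
R·V̇ = PIP − Vt/C − PEEP = 28.9 − 450/70.3 − 8 = 28.9 − 6.401 − 8 = 14.499 cmH2O.
R = 14.499 / 0.5667 = 25.585 cmH2O·s/L.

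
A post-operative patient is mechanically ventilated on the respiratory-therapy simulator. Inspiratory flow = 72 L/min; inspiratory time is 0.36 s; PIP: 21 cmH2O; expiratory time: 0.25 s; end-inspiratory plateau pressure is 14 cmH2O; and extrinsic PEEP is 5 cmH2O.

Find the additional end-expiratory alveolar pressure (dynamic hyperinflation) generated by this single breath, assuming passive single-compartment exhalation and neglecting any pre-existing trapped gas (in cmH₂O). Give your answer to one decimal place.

3.7

Flow: 72 L/min ÷ 60 = 1.2 L/s.
Vt = flow × Ti = 1.2 L/s × 0.36 s × 1000 mL/L = 432.0 mL.
R = (PIP − Pplat)/V̇ = (21 − 14) / 1.2 = 7.0/1.2 = 5.833 cmH2O·s/L.
C = Vt/(Pplat − PEEP) = 432.0 / (14 − 5) = 432.0/9.0 = 48.0 mL/cmH2O.
τ = R × C = 5.833 × 0.048 L/cmH2O = 0.28 s.
Fraction remaining = e^(−Te/τ) = e^(−0.25/0.28) = 0.4095; trapped volume = 432.0 × 0.4095 = 176.9 mL.
Additional alveolar pressure from trapping ≈ V_trapped / C = 176.9 / 48.0 = 3.685 cmH2O.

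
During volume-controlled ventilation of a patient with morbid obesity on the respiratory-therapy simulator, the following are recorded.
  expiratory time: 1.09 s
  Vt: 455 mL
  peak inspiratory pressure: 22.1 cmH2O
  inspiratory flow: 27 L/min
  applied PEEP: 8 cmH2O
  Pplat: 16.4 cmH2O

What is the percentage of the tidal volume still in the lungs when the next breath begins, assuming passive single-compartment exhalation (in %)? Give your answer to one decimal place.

Flow: 27 L/min ÷ 60 = 0.45 L/s.
R = (PIP − Pplat)/V̇ = (22.1 − 16.4) / 0.45 = 5.7/0.45 = 12.667 cmH2O·s/L.
C = Vt/(Pplat − PEEP) = 455.0 / (16.4 − 8) = 455.0/8.4 = 54.167 mL/cmH2O.
τ = R × C = 12.667 × 0.05417 L/cmH2O = 0.6862 s.
Fraction remaining at end-expiration = e^(−Te/τ) = e^(−1.09/0.6862) = 0.2042 → 20.42%.

20.4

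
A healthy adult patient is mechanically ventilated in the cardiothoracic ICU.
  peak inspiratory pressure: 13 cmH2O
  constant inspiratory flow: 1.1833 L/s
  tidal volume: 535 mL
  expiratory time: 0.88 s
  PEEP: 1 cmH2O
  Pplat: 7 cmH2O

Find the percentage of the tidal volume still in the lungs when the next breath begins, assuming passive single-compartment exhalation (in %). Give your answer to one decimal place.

14.3

R = (PIP − Pplat)/V̇ = (13 − 7) / 1.1833 = 6.0/1.1833 = 5.071 cmH2O·s/L.
C = Vt/(Pplat − PEEP) = 535.0 / (7 − 1) = 535.0/6.0 = 89.167 mL/cmH2O.
τ = R × C = 5.071 × 0.08917 L/cmH2O = 0.4522 s.
Fraction remaining at end-expiration = e^(−Te/τ) = e^(−0.88/0.4522) = 0.1428 → 14.28%.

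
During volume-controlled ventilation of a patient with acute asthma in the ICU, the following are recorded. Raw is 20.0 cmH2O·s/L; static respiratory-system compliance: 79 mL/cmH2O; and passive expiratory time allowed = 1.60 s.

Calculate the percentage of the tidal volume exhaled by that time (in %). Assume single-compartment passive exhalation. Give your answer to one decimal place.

τ = R × C = 20.0 × 79 mL/cmH2O = 20.0 × 0.079 L/cmH2O = 1.58 s.
Passive exhalation: V(t)/V₀ = e^(−t/τ) = e^(−1.60/1.58) = 0.3633.
Fraction exhaled = 1 − 0.3633 = 0.6367 → 63.67%.

63.7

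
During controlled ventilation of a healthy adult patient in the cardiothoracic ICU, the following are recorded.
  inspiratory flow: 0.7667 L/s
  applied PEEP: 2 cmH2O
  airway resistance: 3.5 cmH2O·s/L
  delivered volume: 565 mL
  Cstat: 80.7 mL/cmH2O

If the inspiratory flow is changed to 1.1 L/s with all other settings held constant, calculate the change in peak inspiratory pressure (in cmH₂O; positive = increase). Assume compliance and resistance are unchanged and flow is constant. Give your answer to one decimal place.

1.2

PIP = Vt/C + R·V̇ + PEEP (constant-flow equation of motion).
Only the resistive term changes: ΔPIP = R × ΔV̇ = 3.5 × (1.1 − 0.7667) = 3.5 × 0.3333 = 1.167 cmH2O.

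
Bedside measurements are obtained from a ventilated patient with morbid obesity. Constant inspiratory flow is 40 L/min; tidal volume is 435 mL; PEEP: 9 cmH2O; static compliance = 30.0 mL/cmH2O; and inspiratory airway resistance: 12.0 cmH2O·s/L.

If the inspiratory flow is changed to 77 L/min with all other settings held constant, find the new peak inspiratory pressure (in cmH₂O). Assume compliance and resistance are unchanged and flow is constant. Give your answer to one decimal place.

38.9

Flow: 40 L/min ÷ 60 = 0.6667 L/s.
New flow: 77 L/min ÷ 60 = 1.2833 L/s.
PIP = Vt/C + R·V̇ + PEEP (constant-flow equation of motion).
Only the resistive term changes: ΔPIP = R × ΔV̇ = 12.0 × (1.2833 − 0.6667) = 12.0 × 0.6166 = 7.399 cmH2O.
Original PIP = 435/30.0 + 12.0×0.6667 + 9 = 31.5 cmH2O; new PIP = 31.5 + (7.399) = 38.899 cmH2O.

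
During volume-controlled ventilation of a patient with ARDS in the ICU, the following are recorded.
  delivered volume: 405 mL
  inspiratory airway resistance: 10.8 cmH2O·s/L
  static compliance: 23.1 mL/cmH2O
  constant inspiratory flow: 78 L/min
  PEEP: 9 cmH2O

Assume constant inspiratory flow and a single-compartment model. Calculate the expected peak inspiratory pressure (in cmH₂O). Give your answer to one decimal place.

Flow: 78 L/min ÷ 60 = 1.3 L/s.
Equation of motion (constant flow): PIP = Vt/C + R·V̇ + PEEP.
PIP = 405/23.1 + 10.8×1.3 + 9 = 17.532 + 14.04 + 9 = 40.572 cmH2O.

40.6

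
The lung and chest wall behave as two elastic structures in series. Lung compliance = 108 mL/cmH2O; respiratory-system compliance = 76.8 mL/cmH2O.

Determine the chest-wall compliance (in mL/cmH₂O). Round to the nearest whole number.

1/Ccw = 1/Crs − 1/CL.
1/Ccw = 1/76.8 − 1/108 = 0.003762.
Ccw = 265.82 mL/cmH2O.

266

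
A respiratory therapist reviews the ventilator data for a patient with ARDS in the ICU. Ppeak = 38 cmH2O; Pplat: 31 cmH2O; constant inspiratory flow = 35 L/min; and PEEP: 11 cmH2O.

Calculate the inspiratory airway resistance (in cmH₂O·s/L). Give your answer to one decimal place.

Flow: 35 L/min ÷ 60 = 0.5833 L/s.
Raw = (PIP − Pplat) / flow = (38 − 31) / 0.5833 = 7.0 / 0.5833 = 12.001 cmH2O·s/L.

12.0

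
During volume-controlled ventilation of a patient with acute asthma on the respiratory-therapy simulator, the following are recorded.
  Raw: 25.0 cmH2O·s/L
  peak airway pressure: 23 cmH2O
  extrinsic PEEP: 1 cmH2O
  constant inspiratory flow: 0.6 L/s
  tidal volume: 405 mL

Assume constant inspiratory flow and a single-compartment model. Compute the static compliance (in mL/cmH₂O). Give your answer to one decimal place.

Equation of motion (constant flow): PIP = Vt/C + R·V̇ + PEEP.
Vt/C = PIP − R·V̇ − PEEP = 23 − 25.0×0.6 − 1 = 23 − 15.0 − 1 = 7.0 cmH2O.
C = Vt / 7.0 = 405 / 7.0 = 57.857 mL/cmH2O.

57.9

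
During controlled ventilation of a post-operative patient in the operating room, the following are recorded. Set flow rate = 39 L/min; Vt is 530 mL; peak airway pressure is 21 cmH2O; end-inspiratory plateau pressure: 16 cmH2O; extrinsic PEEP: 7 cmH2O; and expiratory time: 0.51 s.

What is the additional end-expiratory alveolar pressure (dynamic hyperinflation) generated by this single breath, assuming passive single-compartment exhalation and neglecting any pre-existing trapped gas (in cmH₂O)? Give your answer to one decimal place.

Flow: 39 L/min ÷ 60 = 0.65 L/s.
R = (PIP − Pplat)/V̇ = (21 − 16) / 0.65 = 5.0/0.65 = 7.692 cmH2O·s/L.
C = Vt/(Pplat − PEEP) = 530.0 / (16 − 7) = 530.0/9.0 = 58.889 mL/cmH2O.
τ = R × C = 7.692 × 0.05889 L/cmH2O = 0.453 s.
Fraction remaining = e^(−Te/τ) = e^(−0.51/0.453) = 0.3244; trapped volume = 530.0 × 0.3244 = 171.93 mL.
Additional alveolar pressure from trapping ≈ V_trapped / C = 171.93 / 58.889 = 2.92 cmH2O.

2.9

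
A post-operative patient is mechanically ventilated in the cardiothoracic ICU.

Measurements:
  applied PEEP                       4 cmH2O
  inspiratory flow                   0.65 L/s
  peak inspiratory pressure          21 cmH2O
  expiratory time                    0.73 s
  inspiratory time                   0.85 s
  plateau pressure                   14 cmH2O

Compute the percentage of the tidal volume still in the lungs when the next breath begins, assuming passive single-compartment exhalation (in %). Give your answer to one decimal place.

29.3

Vt = flow × Ti = 0.65 L/s × 0.85 s × 1000 mL/L = 552.5 mL.
R = (PIP − Pplat)/V̇ = (21 − 14) / 0.65 = 7.0/0.65 = 10.769 cmH2O·s/L.
C = Vt/(Pplat − PEEP) = 552.5 / (14 − 4) = 552.5/10.0 = 55.25 mL/cmH2O.
τ = R × C = 10.769 × 0.05525 L/cmH2O = 0.595 s.
Fraction remaining at end-expiration = e^(−Te/τ) = e^(−0.73/0.595) = 0.2932 → 29.32%.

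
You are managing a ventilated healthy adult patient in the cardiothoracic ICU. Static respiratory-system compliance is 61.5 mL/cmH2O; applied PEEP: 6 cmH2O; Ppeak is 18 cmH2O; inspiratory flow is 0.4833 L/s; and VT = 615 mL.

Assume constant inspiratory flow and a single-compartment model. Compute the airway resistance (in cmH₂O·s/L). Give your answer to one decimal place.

4.1

Equation of motion (constant flow): PIP = Vt/C + R·V̇ + PEEP.
R·V̇ = PIP − Vt/C − PEEP = 18 − 615/61.5 − 6 = 18 − 10.0 − 6 = 2.0 cmH2O.
R = 2.0 / 0.4833 = 4.138 cmH2O·s/L.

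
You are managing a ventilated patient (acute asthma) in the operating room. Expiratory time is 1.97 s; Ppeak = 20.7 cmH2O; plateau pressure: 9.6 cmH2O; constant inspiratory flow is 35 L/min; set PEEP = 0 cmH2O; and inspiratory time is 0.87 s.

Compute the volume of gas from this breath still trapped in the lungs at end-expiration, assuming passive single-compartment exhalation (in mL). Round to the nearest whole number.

72

Flow: 35 L/min ÷ 60 = 0.5833 L/s.
Vt = flow × Ti = 0.5833 L/s × 0.87 s × 1000 mL/L = 507.47 mL.
R = (PIP − Pplat)/V̇ = (20.7 − 9.6) / 0.5833 = 11.1/0.5833 = 19.03 cmH2O·s/L.
C = Vt/(Pplat − PEEP) = 507.47 / (9.6 − 0) = 507.47/9.6 = 52.861 mL/cmH2O.
τ = R × C = 19.03 × 0.05286 L/cmH2O = 1.006 s.
Fraction remaining = e^(−Te/τ) = e^(−1.97/1.006) = 0.1411.
Trapped volume = 507.47 × 0.1411 = 71.604 mL.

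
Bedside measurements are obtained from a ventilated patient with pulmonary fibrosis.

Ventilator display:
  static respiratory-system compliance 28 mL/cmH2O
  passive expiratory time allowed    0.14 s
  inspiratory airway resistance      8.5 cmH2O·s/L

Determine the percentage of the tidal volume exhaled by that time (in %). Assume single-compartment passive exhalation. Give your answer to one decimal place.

τ = R × C = 8.5 × 28 mL/cmH2O = 8.5 × 0.028 L/cmH2O = 0.238 s.
Passive exhalation: V(t)/V₀ = e^(−t/τ) = e^(−0.14/0.238) = 0.5553.
Fraction exhaled = 1 − 0.5553 = 0.4447 → 44.47%.

44.5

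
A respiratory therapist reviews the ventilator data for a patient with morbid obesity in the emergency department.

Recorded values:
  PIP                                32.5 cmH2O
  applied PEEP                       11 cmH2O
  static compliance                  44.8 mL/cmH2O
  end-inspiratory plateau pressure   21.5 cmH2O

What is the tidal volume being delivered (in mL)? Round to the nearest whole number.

Vt = Cstat × (Pplat − PEEP) = 44.8 × (21.5 − 11) = 44.8 × 10.5 = 470.4 mL.

470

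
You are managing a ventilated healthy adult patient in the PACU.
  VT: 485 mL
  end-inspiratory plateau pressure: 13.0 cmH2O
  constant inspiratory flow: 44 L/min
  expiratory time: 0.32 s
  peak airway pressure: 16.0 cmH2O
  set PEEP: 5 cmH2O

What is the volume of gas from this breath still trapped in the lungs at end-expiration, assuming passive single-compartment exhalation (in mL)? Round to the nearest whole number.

Flow: 44 L/min ÷ 60 = 0.7333 L/s.
R = (PIP − Pplat)/V̇ = (16.0 − 13.0) / 0.7333 = 3.0/0.7333 = 4.091 cmH2O·s/L.
C = Vt/(Pplat − PEEP) = 485.0 / (13.0 − 5) = 485.0/8.0 = 60.625 mL/cmH2O.
τ = R × C = 4.091 × 0.06063 L/cmH2O = 0.248 s.
Fraction remaining = e^(−Te/τ) = e^(−0.32/0.248) = 0.2752.
Trapped volume = 485.0 × 0.2752 = 133.47 mL.

133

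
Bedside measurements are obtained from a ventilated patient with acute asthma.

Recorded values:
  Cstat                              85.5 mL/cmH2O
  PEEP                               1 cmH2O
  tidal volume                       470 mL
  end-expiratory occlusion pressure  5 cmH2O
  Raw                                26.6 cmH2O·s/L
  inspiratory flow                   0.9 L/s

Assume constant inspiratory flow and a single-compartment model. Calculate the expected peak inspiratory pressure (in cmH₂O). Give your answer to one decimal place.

34.4

Total PEEP = 5 cmH2O (set 1 + intrinsic 4); this is the baseline alveolar pressure.
Equation of motion (constant flow): PIP = Vt/C + R·V̇ + PEEP.
PIP = 470/85.5 + 26.6×0.9 + 5 = 5.497 + 23.94 + 5 = 34.437 cmH2O.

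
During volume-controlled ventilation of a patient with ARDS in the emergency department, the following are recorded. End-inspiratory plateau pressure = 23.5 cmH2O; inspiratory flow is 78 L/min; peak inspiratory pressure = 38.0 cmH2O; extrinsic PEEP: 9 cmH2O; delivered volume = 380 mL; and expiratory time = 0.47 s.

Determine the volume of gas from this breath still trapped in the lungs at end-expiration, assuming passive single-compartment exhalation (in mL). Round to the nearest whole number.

Flow: 78 L/min ÷ 60 = 1.3 L/s.
R = (PIP − Pplat)/V̇ = (38.0 − 23.5) / 1.3 = 14.5/1.3 = 11.154 cmH2O·s/L.
C = Vt/(Pplat − PEEP) = 380.0 / (23.5 − 9) = 380.0/14.5 = 26.207 mL/cmH2O.
τ = R × C = 11.154 × 0.02621 L/cmH2O = 0.2923 s.
Fraction remaining = e^(−Te/τ) = e^(−0.47/0.2923) = 0.2003.
Trapped volume = 380.0 × 0.2003 = 76.114 mL.

76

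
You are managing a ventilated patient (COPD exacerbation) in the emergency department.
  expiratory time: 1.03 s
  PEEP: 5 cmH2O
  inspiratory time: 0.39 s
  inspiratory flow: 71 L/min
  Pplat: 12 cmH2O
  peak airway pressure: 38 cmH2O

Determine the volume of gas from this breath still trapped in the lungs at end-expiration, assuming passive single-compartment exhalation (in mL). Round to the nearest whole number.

Flow: 71 L/min ÷ 60 = 1.1833 L/s.
Vt = flow × Ti = 1.1833 L/s × 0.39 s × 1000 mL/L = 461.49 mL.
R = (PIP − Pplat)/V̇ = (38 − 12) / 1.1833 = 26.0/1.1833 = 21.972 cmH2O·s/L.
C = Vt/(Pplat − PEEP) = 461.49 / (12 − 5) = 461.49/7.0 = 65.927 mL/cmH2O.
τ = R × C = 21.972 × 0.06593 L/cmH2O = 1.449 s.
Fraction remaining = e^(−Te/τ) = e^(−1.03/1.449) = 0.4912.
Trapped volume = 461.49 × 0.4912 = 226.68 mL.

227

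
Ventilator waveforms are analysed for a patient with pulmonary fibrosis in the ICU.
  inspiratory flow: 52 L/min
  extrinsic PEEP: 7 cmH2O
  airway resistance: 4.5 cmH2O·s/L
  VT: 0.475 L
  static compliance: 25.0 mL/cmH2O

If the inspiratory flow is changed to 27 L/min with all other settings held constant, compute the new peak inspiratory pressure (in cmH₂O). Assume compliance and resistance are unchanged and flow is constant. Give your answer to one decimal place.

Flow: 52 L/min ÷ 60 = 0.8667 L/s.
New flow: 27 L/min ÷ 60 = 0.45 L/s.
PIP = Vt/C + R·V̇ + PEEP (constant-flow equation of motion).
Only the resistive term changes: ΔPIP = R × ΔV̇ = 4.5 × (0.45 − 0.8667) = 4.5 × -0.4167 = -1.875 cmH2O.
Original PIP = 475/25.0 + 4.5×0.8667 + 7 = 29.9 cmH2O; new PIP = 29.9 + (-1.875) = 28.025 cmH2O.

28.0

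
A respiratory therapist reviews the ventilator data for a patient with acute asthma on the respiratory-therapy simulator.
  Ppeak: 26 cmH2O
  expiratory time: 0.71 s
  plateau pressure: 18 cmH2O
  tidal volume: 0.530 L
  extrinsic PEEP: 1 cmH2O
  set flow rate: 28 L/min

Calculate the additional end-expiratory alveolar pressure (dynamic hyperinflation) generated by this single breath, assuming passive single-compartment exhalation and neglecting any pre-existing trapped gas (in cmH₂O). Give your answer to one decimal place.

Flow: 28 L/min ÷ 60 = 0.4667 L/s.
R = (PIP − Pplat)/V̇ = (26 − 18) / 0.4667 = 8.0/0.4667 = 17.142 cmH2O·s/L.
C = Vt/(Pplat − PEEP) = 530.0 / (18 − 1) = 530.0/17.0 = 31.176 mL/cmH2O.
τ = R × C = 17.142 × 0.03118 L/cmH2O = 0.5345 s.
Fraction remaining = e^(−Te/τ) = e^(−0.71/0.5345) = 0.2649; trapped volume = 530.0 × 0.2649 = 140.4 mL.
Additional alveolar pressure from trapping ≈ V_trapped / C = 140.4 / 31.176 = 4.503 cmH2O.

4.5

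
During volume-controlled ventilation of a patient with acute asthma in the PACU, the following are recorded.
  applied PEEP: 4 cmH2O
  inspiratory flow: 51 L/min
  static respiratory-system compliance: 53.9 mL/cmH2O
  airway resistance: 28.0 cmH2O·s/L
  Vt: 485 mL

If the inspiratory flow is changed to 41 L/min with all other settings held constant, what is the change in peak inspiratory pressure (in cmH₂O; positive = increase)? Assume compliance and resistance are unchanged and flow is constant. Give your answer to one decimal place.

-4.7

Flow: 51 L/min ÷ 60 = 0.85 L/s.
New flow: 41 L/min ÷ 60 = 0.6833 L/s.
PIP = Vt/C + R·V̇ + PEEP (constant-flow equation of motion).
Only the resistive term changes: ΔPIP = R × ΔV̇ = 28.0 × (0.6833 − 0.85) = 28.0 × -0.1667 = -4.668 cmH2O.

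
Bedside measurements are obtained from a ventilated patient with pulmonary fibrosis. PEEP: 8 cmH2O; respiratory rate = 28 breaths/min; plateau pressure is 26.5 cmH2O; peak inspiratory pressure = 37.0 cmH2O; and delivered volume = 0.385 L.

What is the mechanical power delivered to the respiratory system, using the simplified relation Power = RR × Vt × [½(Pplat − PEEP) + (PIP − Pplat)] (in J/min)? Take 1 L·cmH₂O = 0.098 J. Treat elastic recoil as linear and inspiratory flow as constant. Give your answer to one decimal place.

Per-breath work = Vt × [½(Pplat−PEEP) + (PIP−Pplat)] = 0.385 × [0.5×18.5 + 10.5] = 0.385 × 19.75 = 7.604 L·cmH2O.
Power = 28 × 7.604 = 212.91 L·cmH2O/min.
× 0.098 J/(L·cmH2O) → 20.865 J/min.

20.9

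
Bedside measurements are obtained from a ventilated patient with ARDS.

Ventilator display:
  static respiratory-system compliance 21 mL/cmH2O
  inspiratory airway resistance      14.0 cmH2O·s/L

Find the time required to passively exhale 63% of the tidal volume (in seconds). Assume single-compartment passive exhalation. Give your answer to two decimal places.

0.29

τ = R × C = 14.0 × 21 mL/cmH2O = 14.0 × 0.021 L/cmH2O = 0.294 s.
Exhaled fraction f = 1 − e^(−t/τ) → t = −τ·ln(1 − f) = −0.294·ln(0.37) = 0.2923 s.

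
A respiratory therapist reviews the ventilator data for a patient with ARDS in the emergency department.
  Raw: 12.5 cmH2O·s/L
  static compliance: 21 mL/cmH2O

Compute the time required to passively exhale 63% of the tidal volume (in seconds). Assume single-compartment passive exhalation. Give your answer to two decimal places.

0.26

τ = R × C = 12.5 × 21 mL/cmH2O = 12.5 × 0.021 L/cmH2O = 0.2625 s.
Exhaled fraction f = 1 − e^(−t/τ) → t = −τ·ln(1 − f) = −0.2625·ln(0.37) = 0.261 s.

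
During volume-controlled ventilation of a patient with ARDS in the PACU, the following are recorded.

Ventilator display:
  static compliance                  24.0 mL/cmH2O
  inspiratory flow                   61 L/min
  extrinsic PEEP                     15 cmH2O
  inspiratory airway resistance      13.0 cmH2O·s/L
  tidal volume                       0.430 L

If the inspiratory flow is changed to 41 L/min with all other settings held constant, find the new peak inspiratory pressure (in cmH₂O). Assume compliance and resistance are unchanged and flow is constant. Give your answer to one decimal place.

Flow: 61 L/min ÷ 60 = 1.0167 L/s.
New flow: 41 L/min ÷ 60 = 0.6833 L/s.
PIP = Vt/C + R·V̇ + PEEP (constant-flow equation of motion).
Only the resistive term changes: ΔPIP = R × ΔV̇ = 13.0 × (0.6833 − 1.0167) = 13.0 × -0.3334 = -4.334 cmH2O.
Original PIP = 430/24.0 + 13.0×1.0167 + 15 = 46.134 cmH2O; new PIP = 46.134 + (-4.334) = 41.8 cmH2O.

41.8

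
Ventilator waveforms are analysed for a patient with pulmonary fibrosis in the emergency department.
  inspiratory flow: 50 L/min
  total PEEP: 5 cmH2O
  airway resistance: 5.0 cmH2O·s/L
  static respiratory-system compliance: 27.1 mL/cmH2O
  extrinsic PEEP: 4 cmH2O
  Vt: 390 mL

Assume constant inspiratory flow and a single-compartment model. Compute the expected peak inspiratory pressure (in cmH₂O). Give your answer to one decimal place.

Flow: 50 L/min ÷ 60 = 0.8333 L/s.
Total PEEP = 5 cmH2O (set 4 + intrinsic 1); this is the baseline alveolar pressure.
Equation of motion (constant flow): PIP = Vt/C + R·V̇ + PEEP.
PIP = 390/27.1 + 5.0×0.8333 + 5 = 14.391 + 4.167 + 5 = 23.558 cmH2O.

23.6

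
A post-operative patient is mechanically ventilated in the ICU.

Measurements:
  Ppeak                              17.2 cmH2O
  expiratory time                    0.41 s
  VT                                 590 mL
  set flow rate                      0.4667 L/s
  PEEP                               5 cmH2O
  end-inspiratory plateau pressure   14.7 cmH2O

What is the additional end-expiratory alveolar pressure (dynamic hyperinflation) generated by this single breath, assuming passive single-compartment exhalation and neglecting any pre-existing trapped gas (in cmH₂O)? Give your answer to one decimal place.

2.8

R = (PIP − Pplat)/V̇ = (17.2 − 14.7) / 0.4667 = 2.5/0.4667 = 5.357 cmH2O·s/L.
C = Vt/(Pplat − PEEP) = 590.0 / (14.7 − 5) = 590.0/9.7 = 60.825 mL/cmH2O.
τ = R × C = 5.357 × 0.06083 L/cmH2O = 0.3259 s.
Fraction remaining = e^(−Te/τ) = e^(−0.41/0.3259) = 0.2842; trapped volume = 590.0 × 0.2842 = 167.68 mL.
Additional alveolar pressure from trapping ≈ V_trapped / C = 167.68 / 60.825 = 2.757 cmH2O.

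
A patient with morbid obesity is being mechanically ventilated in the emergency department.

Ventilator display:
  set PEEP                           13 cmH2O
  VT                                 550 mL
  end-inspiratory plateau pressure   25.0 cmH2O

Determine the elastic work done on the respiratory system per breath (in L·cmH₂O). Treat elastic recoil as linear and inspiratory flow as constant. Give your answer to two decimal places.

3.30

Elastic work ≈ ½ × (Pplat − PEEP) × Vt = 0.5 × (25.0 − 13) × 0.550 L = 0.5 × 12.0 × 0.550 = 3.3 L·cmH2O.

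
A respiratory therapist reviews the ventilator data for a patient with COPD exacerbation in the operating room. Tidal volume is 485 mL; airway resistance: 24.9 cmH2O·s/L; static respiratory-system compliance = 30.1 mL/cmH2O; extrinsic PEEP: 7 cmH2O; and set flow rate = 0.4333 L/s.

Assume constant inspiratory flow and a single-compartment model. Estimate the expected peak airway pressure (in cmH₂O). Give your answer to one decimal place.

33.9

Equation of motion (constant flow): PIP = Vt/C + R·V̇ + PEEP.
PIP = 485/30.1 + 24.9×0.4333 + 7 = 16.113 + 10.789 + 7 = 33.902 cmH2O.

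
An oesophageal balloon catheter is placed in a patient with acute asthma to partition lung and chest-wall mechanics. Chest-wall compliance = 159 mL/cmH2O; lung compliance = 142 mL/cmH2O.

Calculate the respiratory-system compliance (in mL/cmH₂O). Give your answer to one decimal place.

75.0

Lung and chest wall are elastances in series: 1/Crs = 1/CL + 1/Ccw.
1/Crs = 1/142 + 1/159 = 0.01333.
Crs = 75.019 mL/cmH2O.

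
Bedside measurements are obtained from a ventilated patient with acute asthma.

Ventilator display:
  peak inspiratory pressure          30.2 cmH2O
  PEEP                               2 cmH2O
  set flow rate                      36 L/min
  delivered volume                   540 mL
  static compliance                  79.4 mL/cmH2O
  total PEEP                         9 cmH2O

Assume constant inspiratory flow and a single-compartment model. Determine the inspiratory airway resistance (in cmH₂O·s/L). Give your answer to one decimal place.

24.0

Flow: 36 L/min ÷ 60 = 0.6 L/s.
Total PEEP = 9 cmH2O (set 2 + intrinsic 7); this is the baseline alveolar pressure.
Equation of motion (constant flow): PIP = Vt/C + R·V̇ + PEEP.
R·V̇ = PIP − Vt/C − PEEP = 30.2 − 540/79.4 − 9 = 30.2 − 6.801 − 9 = 14.399 cmH2O.
R = 14.399 / 0.6 = 23.998 cmH2O·s/L.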